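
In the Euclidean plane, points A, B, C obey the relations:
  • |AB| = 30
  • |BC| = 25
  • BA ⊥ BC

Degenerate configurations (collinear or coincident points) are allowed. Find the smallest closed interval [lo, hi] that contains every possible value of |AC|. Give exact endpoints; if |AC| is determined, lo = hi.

|AB| ∈ {30}
|BC| ∈ {25}
|AC| ∈ {5·√(61)}

|AC| = 5·√(61)  (≈ 39.0512)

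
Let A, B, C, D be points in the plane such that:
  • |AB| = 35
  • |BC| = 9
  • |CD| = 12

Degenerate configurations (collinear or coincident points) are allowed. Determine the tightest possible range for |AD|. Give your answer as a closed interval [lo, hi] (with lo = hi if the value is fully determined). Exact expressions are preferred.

|AD| ∈ [14, 56]  (≈ [14.0000, 56.0000])

|AB| ∈ {35}
|BC| ∈ {9}
|CD| ∈ {12}
|AC| ∈ [26, 44]
|BD| ∈ [3, 21]
|AD| ∈ [14, 56]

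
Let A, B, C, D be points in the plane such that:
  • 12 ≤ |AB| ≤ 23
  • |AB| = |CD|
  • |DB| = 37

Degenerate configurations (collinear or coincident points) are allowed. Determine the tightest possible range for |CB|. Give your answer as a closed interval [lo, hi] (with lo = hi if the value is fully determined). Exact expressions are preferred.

|CB| ∈ [14, 60]  (≈ [14.0000, 60.0000])

|AB| ∈ [12, 23]
|BD| ∈ {37}
|CD| ∈ [12, 23]
|AD| ∈ [14, 60]
|BC| ∈ [14, 60]
|AC| ∈ [0, 83]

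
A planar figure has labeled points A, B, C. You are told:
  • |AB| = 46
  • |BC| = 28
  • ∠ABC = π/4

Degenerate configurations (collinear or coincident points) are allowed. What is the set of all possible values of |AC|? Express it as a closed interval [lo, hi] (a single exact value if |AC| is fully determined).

|AB| ∈ {46}
|BC| ∈ {28}
|AC| ∈ {2·√(725 - 322·√(2))}

|AC| = 2·√(725 - 322·√(2))  (≈ 32.8404)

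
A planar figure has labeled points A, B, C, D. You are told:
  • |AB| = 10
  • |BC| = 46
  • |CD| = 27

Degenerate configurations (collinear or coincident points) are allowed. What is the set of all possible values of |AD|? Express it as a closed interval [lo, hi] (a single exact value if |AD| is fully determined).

|AD| ∈ [9, 83]  (≈ [9.0000, 83.0000])

|AB| ∈ {10}
|BC| ∈ {46}
|CD| ∈ {27}
|AC| ∈ [36, 56]
|BD| ∈ [19, 73]
|AD| ∈ [9, 83]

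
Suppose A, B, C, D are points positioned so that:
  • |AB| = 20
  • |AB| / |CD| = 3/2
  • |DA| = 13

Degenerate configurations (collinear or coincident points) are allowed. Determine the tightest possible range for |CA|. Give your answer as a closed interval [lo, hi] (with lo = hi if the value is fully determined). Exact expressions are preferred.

|CA| ∈ [1/3, 79/3]  (≈ [0.3333, 26.3333])

|AB| ∈ {20}
|AD| ∈ {13}
|CD| ∈ {40/3}
|BD| ∈ [7, 33]
|AC| ∈ [1/3, 79/3]
|BC| ∈ [0, 139/3]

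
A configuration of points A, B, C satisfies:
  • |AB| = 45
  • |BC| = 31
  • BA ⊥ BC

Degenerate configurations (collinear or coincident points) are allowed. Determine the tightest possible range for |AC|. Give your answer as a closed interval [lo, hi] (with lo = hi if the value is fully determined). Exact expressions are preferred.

|AC| = √(2986)  (≈ 54.6443)

|AB| ∈ {45}
|BC| ∈ {31}
|AC| ∈ {√(2986)}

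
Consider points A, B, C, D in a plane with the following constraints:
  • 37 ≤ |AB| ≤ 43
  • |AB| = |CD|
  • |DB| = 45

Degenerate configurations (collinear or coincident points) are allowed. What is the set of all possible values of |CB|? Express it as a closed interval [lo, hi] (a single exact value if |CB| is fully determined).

|AB| ∈ [37, 43]
|BD| ∈ {45}
|CD| ∈ [37, 43]
|AD| ∈ [2, 88]
|BC| ∈ [2, 88]
|AC| ∈ [0, 131]

|CB| ∈ [2, 88]  (≈ [2.0000, 88.0000])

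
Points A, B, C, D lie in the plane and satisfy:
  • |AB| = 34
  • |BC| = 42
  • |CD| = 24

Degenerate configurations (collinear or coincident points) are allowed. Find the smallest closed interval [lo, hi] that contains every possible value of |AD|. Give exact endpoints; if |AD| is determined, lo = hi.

|AD| ∈ [0, 100]  (≈ [0.0000, 100.0000])

|AB| ∈ {34}
|BC| ∈ {42}
|CD| ∈ {24}
|AC| ∈ [8, 76]
|BD| ∈ [18, 66]
|AD| ∈ [0, 100]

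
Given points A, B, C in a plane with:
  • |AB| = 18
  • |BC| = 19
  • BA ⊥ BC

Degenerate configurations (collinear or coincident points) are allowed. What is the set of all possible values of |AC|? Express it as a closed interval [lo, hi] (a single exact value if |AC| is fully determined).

|AB| ∈ {18}
|BC| ∈ {19}
|AC| ∈ {√(685)}

|AC| = √(685)  (≈ 26.1725)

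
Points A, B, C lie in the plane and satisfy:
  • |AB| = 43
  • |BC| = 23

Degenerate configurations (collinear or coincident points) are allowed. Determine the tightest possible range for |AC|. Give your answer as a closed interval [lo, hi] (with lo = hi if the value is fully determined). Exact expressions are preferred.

|AB| ∈ {43}
|BC| ∈ {23}
|AC| ∈ [20, 66]

|AC| ∈ [20, 66]  (≈ [20.0000, 66.0000])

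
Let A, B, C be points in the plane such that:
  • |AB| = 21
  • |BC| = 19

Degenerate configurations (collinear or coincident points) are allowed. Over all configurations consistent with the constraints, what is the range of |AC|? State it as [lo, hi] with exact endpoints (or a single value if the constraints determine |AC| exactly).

|AB| ∈ {21}
|BC| ∈ {19}
|AC| ∈ [2, 40]

|AC| ∈ [2, 40]  (≈ [2.0000, 40.0000])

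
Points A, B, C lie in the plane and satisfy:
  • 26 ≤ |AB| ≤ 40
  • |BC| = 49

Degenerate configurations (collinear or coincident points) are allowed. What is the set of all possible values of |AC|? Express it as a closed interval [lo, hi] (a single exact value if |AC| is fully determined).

|AC| ∈ [9, 89]  (≈ [9.0000, 89.0000])

|AB| ∈ [26, 40]
|BC| ∈ {49}
|AC| ∈ [9, 89]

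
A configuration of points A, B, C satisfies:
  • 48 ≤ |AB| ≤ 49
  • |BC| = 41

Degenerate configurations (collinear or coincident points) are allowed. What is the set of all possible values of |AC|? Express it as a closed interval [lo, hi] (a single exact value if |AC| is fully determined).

|AC| ∈ [7, 90]  (≈ [7.0000, 90.0000])

|AB| ∈ [48, 49]
|BC| ∈ {41}
|AC| ∈ [7, 90]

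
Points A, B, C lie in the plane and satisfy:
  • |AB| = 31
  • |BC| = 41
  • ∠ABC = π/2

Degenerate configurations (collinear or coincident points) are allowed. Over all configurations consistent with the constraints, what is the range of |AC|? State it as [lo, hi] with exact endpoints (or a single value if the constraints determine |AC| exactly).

|AC| = √(2642)  (≈ 51.4004)

|AB| ∈ {31}
|BC| ∈ {41}
|AC| ∈ {√(2642)}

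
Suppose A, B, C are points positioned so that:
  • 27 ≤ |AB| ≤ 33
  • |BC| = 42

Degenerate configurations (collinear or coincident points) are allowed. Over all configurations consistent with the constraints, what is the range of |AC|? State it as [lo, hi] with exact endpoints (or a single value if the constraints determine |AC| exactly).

|AB| ∈ [27, 33]
|BC| ∈ {42}
|AC| ∈ [9, 75]

|AC| ∈ [9, 75]  (≈ [9.0000, 75.0000])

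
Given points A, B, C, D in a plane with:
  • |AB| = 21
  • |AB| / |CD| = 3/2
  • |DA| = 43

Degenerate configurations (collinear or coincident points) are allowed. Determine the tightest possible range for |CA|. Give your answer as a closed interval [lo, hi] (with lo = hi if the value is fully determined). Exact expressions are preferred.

|CA| ∈ [29, 57]  (≈ [29.0000, 57.0000])

|AB| ∈ {21}
|AD| ∈ {43}
|CD| ∈ {14}
|BD| ∈ [22, 64]
|AC| ∈ [29, 57]
|BC| ∈ [8, 78]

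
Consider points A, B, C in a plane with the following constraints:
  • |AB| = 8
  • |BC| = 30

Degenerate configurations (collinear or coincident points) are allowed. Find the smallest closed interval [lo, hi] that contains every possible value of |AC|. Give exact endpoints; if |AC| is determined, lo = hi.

|AB| ∈ {8}
|BC| ∈ {30}
|AC| ∈ [22, 38]

|AC| ∈ [22, 38]  (≈ [22.0000, 38.0000])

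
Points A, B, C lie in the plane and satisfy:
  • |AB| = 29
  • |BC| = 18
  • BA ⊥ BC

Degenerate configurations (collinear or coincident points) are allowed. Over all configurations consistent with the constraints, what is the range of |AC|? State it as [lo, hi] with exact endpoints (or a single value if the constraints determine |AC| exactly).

|AC| = √(1165)  (≈ 34.1321)

|AB| ∈ {29}
|BC| ∈ {18}
|AC| ∈ {√(1165)}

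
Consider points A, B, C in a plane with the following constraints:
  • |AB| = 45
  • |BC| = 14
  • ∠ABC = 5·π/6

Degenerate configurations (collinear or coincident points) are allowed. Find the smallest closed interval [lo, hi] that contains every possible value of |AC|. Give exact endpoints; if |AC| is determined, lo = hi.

|AB| ∈ {45}
|BC| ∈ {14}
|AC| ∈ {√(630·√(3) + 2221)}

|AC| = √(630·√(3) + 2221)  (≈ 57.5516)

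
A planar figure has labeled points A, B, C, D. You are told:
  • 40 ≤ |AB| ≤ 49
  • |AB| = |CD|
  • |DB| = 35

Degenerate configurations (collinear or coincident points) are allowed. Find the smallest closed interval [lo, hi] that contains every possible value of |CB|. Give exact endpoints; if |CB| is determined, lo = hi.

|CB| ∈ [5, 84]  (≈ [5.0000, 84.0000])

|AB| ∈ [40, 49]
|BD| ∈ {35}
|CD| ∈ [40, 49]
|AD| ∈ [5, 84]
|BC| ∈ [5, 84]
|AC| ∈ [0, 133]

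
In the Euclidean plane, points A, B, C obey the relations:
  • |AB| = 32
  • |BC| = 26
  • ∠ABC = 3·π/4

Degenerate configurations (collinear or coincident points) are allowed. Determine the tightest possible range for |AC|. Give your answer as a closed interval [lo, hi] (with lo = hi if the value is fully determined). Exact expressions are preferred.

|AB| ∈ {32}
|BC| ∈ {26}
|AC| ∈ {2·√(208·√(2) + 425)}

|AC| = 2·√(208·√(2) + 425)  (≈ 53.6342)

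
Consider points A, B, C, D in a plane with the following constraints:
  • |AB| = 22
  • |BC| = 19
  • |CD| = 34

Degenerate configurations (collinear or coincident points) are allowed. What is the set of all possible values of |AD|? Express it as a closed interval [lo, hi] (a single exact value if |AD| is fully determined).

|AB| ∈ {22}
|BC| ∈ {19}
|CD| ∈ {34}
|AC| ∈ [3, 41]
|BD| ∈ [15, 53]
|AD| ∈ [0, 75]

|AD| ∈ [0, 75]  (≈ [0.0000, 75.0000])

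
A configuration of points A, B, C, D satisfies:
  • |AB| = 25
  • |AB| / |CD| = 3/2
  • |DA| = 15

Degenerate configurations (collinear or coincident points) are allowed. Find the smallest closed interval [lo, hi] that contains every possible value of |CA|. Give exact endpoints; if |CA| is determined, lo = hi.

|AB| ∈ {25}
|AD| ∈ {15}
|CD| ∈ {50/3}
|BD| ∈ [10, 40]
|AC| ∈ [5/3, 95/3]
|BC| ∈ [0, 170/3]

|CA| ∈ [5/3, 95/3]  (≈ [1.6667, 31.6667])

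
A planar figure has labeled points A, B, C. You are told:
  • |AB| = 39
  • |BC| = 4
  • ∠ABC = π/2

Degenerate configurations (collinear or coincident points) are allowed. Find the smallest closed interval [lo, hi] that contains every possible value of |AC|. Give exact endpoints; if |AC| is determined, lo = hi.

|AC| = √(1537)  (≈ 39.2046)

|AB| ∈ {39}
|BC| ∈ {4}
|AC| ∈ {√(1537)}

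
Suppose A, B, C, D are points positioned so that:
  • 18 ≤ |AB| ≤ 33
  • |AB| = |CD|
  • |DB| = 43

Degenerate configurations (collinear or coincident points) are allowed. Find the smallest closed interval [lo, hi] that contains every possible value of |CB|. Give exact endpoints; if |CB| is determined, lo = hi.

|AB| ∈ [18, 33]
|BD| ∈ {43}
|CD| ∈ [18, 33]
|AD| ∈ [10, 76]
|BC| ∈ [10, 76]
|AC| ∈ [0, 109]

|CB| ∈ [10, 76]  (≈ [10.0000, 76.0000])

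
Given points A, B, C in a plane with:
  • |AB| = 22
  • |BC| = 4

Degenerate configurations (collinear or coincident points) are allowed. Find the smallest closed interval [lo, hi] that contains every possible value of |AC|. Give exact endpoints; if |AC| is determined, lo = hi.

|AC| ∈ [18, 26]  (≈ [18.0000, 26.0000])

|AB| ∈ {22}
|BC| ∈ {4}
|AC| ∈ [18, 26]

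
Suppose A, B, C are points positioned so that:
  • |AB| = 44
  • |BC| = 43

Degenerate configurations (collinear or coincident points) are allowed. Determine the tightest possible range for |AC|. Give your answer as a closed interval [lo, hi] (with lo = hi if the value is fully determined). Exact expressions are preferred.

|AC| ∈ [1, 87]  (≈ [1.0000, 87.0000])

|AB| ∈ {44}
|BC| ∈ {43}
|AC| ∈ [1, 87]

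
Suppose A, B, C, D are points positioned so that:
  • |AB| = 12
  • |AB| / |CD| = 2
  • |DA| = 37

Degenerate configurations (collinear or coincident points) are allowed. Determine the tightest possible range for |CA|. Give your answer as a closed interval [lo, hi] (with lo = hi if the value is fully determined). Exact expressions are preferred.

|CA| ∈ [31, 43]  (≈ [31.0000, 43.0000])

|AB| ∈ {12}
|AD| ∈ {37}
|CD| ∈ {6}
|BD| ∈ [25, 49]
|AC| ∈ [31, 43]
|BC| ∈ [19, 55]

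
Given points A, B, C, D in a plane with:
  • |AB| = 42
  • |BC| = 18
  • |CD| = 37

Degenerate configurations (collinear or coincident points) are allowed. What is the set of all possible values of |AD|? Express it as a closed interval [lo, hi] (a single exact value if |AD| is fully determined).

|AB| ∈ {42}
|BC| ∈ {18}
|CD| ∈ {37}
|AC| ∈ [24, 60]
|BD| ∈ [19, 55]
|AD| ∈ [0, 97]

|AD| ∈ [0, 97]  (≈ [0.0000, 97.0000])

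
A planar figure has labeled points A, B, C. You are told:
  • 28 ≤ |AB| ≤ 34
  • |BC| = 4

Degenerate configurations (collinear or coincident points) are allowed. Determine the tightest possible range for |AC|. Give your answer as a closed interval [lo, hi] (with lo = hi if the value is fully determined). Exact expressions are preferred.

|AC| ∈ [24, 38]  (≈ [24.0000, 38.0000])

|AB| ∈ [28, 34]
|BC| ∈ {4}
|AC| ∈ [24, 38]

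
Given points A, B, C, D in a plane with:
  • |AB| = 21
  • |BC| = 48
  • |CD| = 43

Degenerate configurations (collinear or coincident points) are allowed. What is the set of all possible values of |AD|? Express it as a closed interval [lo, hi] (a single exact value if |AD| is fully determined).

|AB| ∈ {21}
|BC| ∈ {48}
|CD| ∈ {43}
|AC| ∈ [27, 69]
|BD| ∈ [5, 91]
|AD| ∈ [0, 112]

|AD| ∈ [0, 112]  (≈ [0.0000, 112.0000])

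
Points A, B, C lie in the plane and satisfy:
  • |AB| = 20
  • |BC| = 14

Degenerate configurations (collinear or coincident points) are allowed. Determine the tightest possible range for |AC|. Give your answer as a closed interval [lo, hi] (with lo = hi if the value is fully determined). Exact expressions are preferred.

|AB| ∈ {20}
|BC| ∈ {14}
|AC| ∈ [6, 34]

|AC| ∈ [6, 34]  (≈ [6.0000, 34.0000])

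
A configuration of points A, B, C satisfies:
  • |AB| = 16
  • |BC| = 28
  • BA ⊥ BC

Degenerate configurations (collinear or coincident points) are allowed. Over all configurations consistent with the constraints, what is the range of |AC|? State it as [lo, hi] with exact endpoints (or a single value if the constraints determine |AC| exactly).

|AB| ∈ {16}
|BC| ∈ {28}
|AC| ∈ {4·√(65)}

|AC| = 4·√(65)  (≈ 32.2490)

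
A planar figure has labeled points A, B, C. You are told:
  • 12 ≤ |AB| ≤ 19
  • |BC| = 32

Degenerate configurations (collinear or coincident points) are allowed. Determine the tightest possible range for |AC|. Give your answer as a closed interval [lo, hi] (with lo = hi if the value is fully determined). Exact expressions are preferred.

|AC| ∈ [13, 51]  (≈ [13.0000, 51.0000])

|AB| ∈ [12, 19]
|BC| ∈ {32}
|AC| ∈ [13, 51]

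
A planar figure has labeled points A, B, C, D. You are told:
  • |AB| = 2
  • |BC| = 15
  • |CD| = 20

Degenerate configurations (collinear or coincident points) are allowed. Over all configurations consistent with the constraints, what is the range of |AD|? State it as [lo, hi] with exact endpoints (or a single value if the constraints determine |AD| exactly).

|AB| ∈ {2}
|BC| ∈ {15}
|CD| ∈ {20}
|AC| ∈ [13, 17]
|BD| ∈ [5, 35]
|AD| ∈ [3, 37]

|AD| ∈ [3, 37]  (≈ [3.0000, 37.0000])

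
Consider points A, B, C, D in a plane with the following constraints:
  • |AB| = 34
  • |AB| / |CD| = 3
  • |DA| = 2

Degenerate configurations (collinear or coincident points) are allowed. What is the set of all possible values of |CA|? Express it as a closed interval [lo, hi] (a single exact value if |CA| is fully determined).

|CA| ∈ [28/3, 40/3]  (≈ [9.3333, 13.3333])

|AB| ∈ {34}
|AD| ∈ {2}
|CD| ∈ {34/3}
|BD| ∈ [32, 36]
|AC| ∈ [28/3, 40/3]
|BC| ∈ [62/3, 142/3]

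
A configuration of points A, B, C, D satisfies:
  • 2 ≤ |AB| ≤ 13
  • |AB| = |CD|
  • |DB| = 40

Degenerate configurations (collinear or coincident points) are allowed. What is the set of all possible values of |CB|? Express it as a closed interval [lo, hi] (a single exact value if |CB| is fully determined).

|CB| ∈ [27, 53]  (≈ [27.0000, 53.0000])

|AB| ∈ [2, 13]
|BD| ∈ {40}
|CD| ∈ [2, 13]
|AD| ∈ [27, 53]
|BC| ∈ [27, 53]
|AC| ∈ [14, 66]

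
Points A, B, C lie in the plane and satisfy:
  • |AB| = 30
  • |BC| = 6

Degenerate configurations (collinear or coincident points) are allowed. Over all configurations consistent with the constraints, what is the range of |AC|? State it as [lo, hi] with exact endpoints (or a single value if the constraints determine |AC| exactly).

|AB| ∈ {30}
|BC| ∈ {6}
|AC| ∈ [24, 36]

|AC| ∈ [24, 36]  (≈ [24.0000, 36.0000])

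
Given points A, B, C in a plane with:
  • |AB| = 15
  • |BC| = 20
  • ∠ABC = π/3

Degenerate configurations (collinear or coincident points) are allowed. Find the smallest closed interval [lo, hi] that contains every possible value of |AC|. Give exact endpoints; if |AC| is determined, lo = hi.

|AB| ∈ {15}
|BC| ∈ {20}
|AC| ∈ {5·√(13)}

|AC| = 5·√(13)  (≈ 18.0278)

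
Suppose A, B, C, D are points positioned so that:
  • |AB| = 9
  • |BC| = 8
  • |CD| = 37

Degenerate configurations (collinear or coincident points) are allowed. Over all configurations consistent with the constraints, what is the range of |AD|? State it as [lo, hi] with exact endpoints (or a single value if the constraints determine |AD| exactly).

|AB| ∈ {9}
|BC| ∈ {8}
|CD| ∈ {37}
|AC| ∈ [1, 17]
|BD| ∈ [29, 45]
|AD| ∈ [20, 54]

|AD| ∈ [20, 54]  (≈ [20.0000, 54.0000])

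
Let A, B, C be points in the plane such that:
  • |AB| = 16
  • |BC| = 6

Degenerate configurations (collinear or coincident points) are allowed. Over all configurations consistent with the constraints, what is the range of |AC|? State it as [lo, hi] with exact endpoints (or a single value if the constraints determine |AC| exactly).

|AB| ∈ {16}
|BC| ∈ {6}
|AC| ∈ [10, 22]

|AC| ∈ [10, 22]  (≈ [10.0000, 22.0000])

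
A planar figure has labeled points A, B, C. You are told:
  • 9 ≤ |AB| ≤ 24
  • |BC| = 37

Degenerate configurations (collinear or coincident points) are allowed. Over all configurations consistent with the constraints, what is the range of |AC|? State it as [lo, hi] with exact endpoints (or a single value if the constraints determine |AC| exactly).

|AC| ∈ [13, 61]  (≈ [13.0000, 61.0000])

|AB| ∈ [9, 24]
|BC| ∈ {37}
|AC| ∈ [13, 61]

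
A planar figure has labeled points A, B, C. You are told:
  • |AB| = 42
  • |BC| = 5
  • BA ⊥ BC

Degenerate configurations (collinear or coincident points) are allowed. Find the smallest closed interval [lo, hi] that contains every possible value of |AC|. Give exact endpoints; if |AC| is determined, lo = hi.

|AB| ∈ {42}
|BC| ∈ {5}
|AC| ∈ {√(1789)}

|AC| = √(1789)  (≈ 42.2966)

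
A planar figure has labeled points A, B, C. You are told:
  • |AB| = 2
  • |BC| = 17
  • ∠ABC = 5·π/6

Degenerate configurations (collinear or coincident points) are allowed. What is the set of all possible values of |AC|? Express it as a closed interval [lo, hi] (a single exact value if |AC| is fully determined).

|AC| = √(34·√(3) + 293)  (≈ 18.7587)

|AB| ∈ {2}
|BC| ∈ {17}
|AC| ∈ {√(34·√(3) + 293)}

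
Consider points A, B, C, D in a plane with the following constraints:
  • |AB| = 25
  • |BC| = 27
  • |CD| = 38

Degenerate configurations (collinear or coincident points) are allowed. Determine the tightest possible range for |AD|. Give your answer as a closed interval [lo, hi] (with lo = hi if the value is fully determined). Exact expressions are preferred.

|AD| ∈ [0, 90]  (≈ [0.0000, 90.0000])

|AB| ∈ {25}
|BC| ∈ {27}
|CD| ∈ {38}
|AC| ∈ [2, 52]
|BD| ∈ [11, 65]
|AD| ∈ [0, 90]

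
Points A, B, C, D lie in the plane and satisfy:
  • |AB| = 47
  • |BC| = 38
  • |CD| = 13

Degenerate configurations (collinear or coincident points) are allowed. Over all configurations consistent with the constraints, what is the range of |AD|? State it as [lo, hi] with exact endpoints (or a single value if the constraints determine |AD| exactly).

|AD| ∈ [0, 98]  (≈ [0.0000, 98.0000])

|AB| ∈ {47}
|BC| ∈ {38}
|CD| ∈ {13}
|AC| ∈ [9, 85]
|BD| ∈ [25, 51]
|AD| ∈ [0, 98]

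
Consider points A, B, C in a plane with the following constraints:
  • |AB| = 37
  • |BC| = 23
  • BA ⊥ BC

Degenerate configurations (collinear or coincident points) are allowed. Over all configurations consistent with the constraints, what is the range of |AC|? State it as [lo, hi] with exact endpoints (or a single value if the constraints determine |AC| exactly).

|AC| = √(1898)  (≈ 43.5660)

|AB| ∈ {37}
|BC| ∈ {23}
|AC| ∈ {√(1898)}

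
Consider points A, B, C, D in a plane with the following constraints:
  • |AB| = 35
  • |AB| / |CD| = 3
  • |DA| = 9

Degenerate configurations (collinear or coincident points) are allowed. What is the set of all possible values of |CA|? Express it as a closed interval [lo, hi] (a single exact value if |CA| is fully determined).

|CA| ∈ [8/3, 62/3]  (≈ [2.6667, 20.6667])

|AB| ∈ {35}
|AD| ∈ {9}
|CD| ∈ {35/3}
|BD| ∈ [26, 44]
|AC| ∈ [8/3, 62/3]
|BC| ∈ [43/3, 167/3]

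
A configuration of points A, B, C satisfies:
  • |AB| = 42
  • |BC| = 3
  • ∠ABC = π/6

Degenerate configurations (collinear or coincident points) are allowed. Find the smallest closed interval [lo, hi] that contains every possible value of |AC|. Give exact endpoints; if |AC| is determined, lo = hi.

|AC| = 3·√(197 - 14·√(3))  (≈ 39.4305)

|AB| ∈ {42}
|BC| ∈ {3}
|AC| ∈ {3·√(197 - 14·√(3))}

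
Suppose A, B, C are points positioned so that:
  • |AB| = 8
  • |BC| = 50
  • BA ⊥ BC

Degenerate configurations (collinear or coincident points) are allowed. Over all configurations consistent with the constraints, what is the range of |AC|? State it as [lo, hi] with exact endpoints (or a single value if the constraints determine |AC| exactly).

|AB| ∈ {8}
|BC| ∈ {50}
|AC| ∈ {2·√(641)}

|AC| = 2·√(641)  (≈ 50.6360)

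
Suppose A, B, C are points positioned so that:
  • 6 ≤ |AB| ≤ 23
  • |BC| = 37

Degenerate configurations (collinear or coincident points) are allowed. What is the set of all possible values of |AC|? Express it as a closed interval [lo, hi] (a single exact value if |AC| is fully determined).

|AB| ∈ [6, 23]
|BC| ∈ {37}
|AC| ∈ [14, 60]

|AC| ∈ [14, 60]  (≈ [14.0000, 60.0000])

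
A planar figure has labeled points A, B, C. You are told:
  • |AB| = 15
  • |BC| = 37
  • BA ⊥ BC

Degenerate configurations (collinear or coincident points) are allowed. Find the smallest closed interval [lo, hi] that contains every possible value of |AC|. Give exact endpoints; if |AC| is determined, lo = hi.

|AB| ∈ {15}
|BC| ∈ {37}
|AC| ∈ {√(1594)}

|AC| = √(1594)  (≈ 39.9249)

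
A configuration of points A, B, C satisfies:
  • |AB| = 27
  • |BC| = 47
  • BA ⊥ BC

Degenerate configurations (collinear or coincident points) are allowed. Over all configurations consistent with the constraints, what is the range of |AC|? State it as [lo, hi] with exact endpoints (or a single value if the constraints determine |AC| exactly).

|AB| ∈ {27}
|BC| ∈ {47}
|AC| ∈ {√(2938)}

|AC| = √(2938)  (≈ 54.2033)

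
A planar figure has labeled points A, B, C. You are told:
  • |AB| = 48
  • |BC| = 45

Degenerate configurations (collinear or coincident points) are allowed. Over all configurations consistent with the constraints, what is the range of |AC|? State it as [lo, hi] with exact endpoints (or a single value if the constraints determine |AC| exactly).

|AC| ∈ [3, 93]  (≈ [3.0000, 93.0000])

|AB| ∈ {48}
|BC| ∈ {45}
|AC| ∈ [3, 93]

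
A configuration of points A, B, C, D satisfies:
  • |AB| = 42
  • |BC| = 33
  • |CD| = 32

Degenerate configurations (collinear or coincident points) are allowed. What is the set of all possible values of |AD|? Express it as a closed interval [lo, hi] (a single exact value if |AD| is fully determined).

|AD| ∈ [0, 107]  (≈ [0.0000, 107.0000])

|AB| ∈ {42}
|BC| ∈ {33}
|CD| ∈ {32}
|AC| ∈ [9, 75]
|BD| ∈ [1, 65]
|AD| ∈ [0, 107]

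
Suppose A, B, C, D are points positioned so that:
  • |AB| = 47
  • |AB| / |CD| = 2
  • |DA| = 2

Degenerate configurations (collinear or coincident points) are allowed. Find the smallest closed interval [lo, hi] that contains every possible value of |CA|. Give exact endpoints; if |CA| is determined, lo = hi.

|AB| ∈ {47}
|AD| ∈ {2}
|CD| ∈ {47/2}
|BD| ∈ [45, 49]
|AC| ∈ [43/2, 51/2]
|BC| ∈ [43/2, 145/2]

|CA| ∈ [43/2, 51/2]  (≈ [21.5000, 25.5000])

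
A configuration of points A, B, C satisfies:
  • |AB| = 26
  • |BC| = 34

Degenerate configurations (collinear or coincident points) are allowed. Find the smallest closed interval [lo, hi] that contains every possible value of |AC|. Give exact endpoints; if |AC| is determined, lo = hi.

|AC| ∈ [8, 60]  (≈ [8.0000, 60.0000])

|AB| ∈ {26}
|BC| ∈ {34}
|AC| ∈ [8, 60]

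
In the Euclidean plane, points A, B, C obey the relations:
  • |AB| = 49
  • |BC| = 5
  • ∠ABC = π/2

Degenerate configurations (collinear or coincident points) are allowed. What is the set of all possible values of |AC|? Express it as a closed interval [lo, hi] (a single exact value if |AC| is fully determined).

|AB| ∈ {49}
|BC| ∈ {5}
|AC| ∈ {√(2426)}

|AC| = √(2426)  (≈ 49.2544)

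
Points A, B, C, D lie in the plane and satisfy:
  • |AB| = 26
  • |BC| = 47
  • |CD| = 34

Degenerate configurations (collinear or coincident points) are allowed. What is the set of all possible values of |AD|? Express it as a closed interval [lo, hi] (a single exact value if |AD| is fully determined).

|AB| ∈ {26}
|BC| ∈ {47}
|CD| ∈ {34}
|AC| ∈ [21, 73]
|BD| ∈ [13, 81]
|AD| ∈ [0, 107]

|AD| ∈ [0, 107]  (≈ [0.0000, 107.0000])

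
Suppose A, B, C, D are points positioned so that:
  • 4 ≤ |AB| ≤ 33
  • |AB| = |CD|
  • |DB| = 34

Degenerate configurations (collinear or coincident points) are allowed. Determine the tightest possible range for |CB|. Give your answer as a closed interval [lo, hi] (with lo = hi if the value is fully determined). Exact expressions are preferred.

|CB| ∈ [1, 67]  (≈ [1.0000, 67.0000])

|AB| ∈ [4, 33]
|BD| ∈ {34}
|CD| ∈ [4, 33]
|AD| ∈ [1, 67]
|BC| ∈ [1, 67]
|AC| ∈ [0, 100]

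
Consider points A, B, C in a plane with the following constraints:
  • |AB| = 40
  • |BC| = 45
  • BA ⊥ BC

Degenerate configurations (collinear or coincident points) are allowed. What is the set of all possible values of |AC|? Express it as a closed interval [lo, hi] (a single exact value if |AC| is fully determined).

|AC| = 5·√(145)  (≈ 60.2080)

|AB| ∈ {40}
|BC| ∈ {45}
|AC| ∈ {5·√(145)}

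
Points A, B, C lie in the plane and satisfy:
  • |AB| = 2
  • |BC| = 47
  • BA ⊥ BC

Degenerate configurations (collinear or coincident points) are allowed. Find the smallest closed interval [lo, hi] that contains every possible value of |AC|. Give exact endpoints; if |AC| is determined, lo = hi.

|AB| ∈ {2}
|BC| ∈ {47}
|AC| ∈ {√(2213)}

|AC| = √(2213)  (≈ 47.0425)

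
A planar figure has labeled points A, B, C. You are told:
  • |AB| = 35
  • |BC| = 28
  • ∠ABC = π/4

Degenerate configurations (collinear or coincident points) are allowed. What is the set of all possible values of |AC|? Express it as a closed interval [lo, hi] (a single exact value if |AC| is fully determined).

|AC| = 7·√(41 - 20·√(2))  (≈ 24.9614)

|AB| ∈ {35}
|BC| ∈ {28}
|AC| ∈ {7·√(41 - 20·√(2))}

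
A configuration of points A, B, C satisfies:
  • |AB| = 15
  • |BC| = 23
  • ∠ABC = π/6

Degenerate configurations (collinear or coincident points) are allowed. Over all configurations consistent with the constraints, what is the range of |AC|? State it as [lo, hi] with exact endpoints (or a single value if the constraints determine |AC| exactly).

|AC| = √(754 - 345·√(3))  (≈ 12.5077)

|AB| ∈ {15}
|BC| ∈ {23}
|AC| ∈ {√(754 - 345·√(3))}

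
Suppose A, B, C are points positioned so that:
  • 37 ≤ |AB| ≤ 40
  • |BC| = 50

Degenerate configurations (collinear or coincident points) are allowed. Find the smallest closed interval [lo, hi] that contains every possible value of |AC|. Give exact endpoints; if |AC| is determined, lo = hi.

|AB| ∈ [37, 40]
|BC| ∈ {50}
|AC| ∈ [10, 90]

|AC| ∈ [10, 90]  (≈ [10.0000, 90.0000])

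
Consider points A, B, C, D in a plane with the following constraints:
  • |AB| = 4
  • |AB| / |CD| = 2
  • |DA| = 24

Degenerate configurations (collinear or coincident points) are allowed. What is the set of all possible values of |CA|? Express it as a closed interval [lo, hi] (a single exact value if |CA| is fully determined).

|AB| ∈ {4}
|AD| ∈ {24}
|CD| ∈ {2}
|BD| ∈ [20, 28]
|AC| ∈ [22, 26]
|BC| ∈ [18, 30]

|CA| ∈ [22, 26]  (≈ [22.0000, 26.0000])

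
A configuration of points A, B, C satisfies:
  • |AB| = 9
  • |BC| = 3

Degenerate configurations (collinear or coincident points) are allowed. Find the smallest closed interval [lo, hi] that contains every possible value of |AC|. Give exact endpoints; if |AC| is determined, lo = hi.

|AC| ∈ [6, 12]  (≈ [6.0000, 12.0000])

|AB| ∈ {9}
|BC| ∈ {3}
|AC| ∈ [6, 12]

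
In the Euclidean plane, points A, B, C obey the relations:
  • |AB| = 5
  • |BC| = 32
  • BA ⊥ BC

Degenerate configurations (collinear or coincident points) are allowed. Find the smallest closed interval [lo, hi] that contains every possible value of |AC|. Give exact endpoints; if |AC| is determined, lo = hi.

|AC| = √(1049)  (≈ 32.3883)

|AB| ∈ {5}
|BC| ∈ {32}
|AC| ∈ {√(1049)}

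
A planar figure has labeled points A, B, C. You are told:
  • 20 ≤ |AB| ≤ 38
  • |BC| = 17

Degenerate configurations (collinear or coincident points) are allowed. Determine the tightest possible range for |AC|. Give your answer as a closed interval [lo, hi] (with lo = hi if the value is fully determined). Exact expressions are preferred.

|AB| ∈ [20, 38]
|BC| ∈ {17}
|AC| ∈ [3, 55]

|AC| ∈ [3, 55]  (≈ [3.0000, 55.0000])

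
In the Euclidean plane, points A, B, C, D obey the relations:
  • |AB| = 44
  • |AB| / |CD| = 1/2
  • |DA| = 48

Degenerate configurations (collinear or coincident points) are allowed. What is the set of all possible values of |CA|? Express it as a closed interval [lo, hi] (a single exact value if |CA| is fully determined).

|AB| ∈ {44}
|AD| ∈ {48}
|CD| ∈ {88}
|BD| ∈ [4, 92]
|AC| ∈ [40, 136]
|BC| ∈ [0, 180]

|CA| ∈ [40, 136]  (≈ [40.0000, 136.0000])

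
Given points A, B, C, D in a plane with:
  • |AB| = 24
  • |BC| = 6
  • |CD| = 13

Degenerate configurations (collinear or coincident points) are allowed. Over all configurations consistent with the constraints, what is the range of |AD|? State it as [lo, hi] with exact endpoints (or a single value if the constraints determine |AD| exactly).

|AD| ∈ [5, 43]  (≈ [5.0000, 43.0000])

|AB| ∈ {24}
|BC| ∈ {6}
|CD| ∈ {13}
|AC| ∈ [18, 30]
|BD| ∈ [7, 19]
|AD| ∈ [5, 43]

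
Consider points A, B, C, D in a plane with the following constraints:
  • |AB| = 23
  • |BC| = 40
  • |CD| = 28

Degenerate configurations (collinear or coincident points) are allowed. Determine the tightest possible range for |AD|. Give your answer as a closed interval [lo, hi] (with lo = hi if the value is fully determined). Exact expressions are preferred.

|AB| ∈ {23}
|BC| ∈ {40}
|CD| ∈ {28}
|AC| ∈ [17, 63]
|BD| ∈ [12, 68]
|AD| ∈ [0, 91]

|AD| ∈ [0, 91]  (≈ [0.0000, 91.0000])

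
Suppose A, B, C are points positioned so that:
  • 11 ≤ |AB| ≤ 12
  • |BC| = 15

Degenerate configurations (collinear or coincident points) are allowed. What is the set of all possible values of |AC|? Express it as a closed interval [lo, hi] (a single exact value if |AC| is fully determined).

|AC| ∈ [3, 27]  (≈ [3.0000, 27.0000])

|AB| ∈ [11, 12]
|BC| ∈ {15}
|AC| ∈ [3, 27]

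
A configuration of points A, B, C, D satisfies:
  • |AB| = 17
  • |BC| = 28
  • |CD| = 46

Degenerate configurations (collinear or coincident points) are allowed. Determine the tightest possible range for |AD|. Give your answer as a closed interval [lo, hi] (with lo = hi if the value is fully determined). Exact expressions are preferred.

|AB| ∈ {17}
|BC| ∈ {28}
|CD| ∈ {46}
|AC| ∈ [11, 45]
|BD| ∈ [18, 74]
|AD| ∈ [1, 91]

|AD| ∈ [1, 91]  (≈ [1.0000, 91.0000])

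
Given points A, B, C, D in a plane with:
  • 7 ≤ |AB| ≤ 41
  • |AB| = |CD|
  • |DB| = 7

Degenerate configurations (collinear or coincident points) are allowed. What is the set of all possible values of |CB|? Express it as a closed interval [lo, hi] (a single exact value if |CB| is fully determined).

|AB| ∈ [7, 41]
|BD| ∈ {7}
|CD| ∈ [7, 41]
|AD| ∈ [0, 48]
|BC| ∈ [0, 48]
|AC| ∈ [0, 89]

|CB| ∈ [0, 48]  (≈ [0.0000, 48.0000])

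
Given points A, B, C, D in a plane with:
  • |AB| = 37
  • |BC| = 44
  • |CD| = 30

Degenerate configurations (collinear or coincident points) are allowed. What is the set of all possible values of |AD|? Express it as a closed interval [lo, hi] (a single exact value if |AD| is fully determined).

|AB| ∈ {37}
|BC| ∈ {44}
|CD| ∈ {30}
|AC| ∈ [7, 81]
|BD| ∈ [14, 74]
|AD| ∈ [0, 111]

|AD| ∈ [0, 111]  (≈ [0.0000, 111.0000])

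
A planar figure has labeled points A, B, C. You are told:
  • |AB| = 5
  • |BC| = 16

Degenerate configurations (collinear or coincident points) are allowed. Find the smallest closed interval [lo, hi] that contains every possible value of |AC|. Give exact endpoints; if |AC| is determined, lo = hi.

|AC| ∈ [11, 21]  (≈ [11.0000, 21.0000])

|AB| ∈ {5}
|BC| ∈ {16}
|AC| ∈ [11, 21]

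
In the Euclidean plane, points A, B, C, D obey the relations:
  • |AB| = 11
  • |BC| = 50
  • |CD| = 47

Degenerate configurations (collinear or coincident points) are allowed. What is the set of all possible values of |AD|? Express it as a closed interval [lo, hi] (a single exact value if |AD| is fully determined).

|AB| ∈ {11}
|BC| ∈ {50}
|CD| ∈ {47}
|AC| ∈ [39, 61]
|BD| ∈ [3, 97]
|AD| ∈ [0, 108]

|AD| ∈ [0, 108]  (≈ [0.0000, 108.0000])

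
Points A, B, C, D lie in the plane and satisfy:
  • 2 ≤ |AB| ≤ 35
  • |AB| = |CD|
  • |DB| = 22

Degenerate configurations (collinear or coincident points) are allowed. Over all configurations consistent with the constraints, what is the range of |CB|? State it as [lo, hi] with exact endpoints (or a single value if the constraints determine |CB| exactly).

|AB| ∈ [2, 35]
|BD| ∈ {22}
|CD| ∈ [2, 35]
|AD| ∈ [0, 57]
|BC| ∈ [0, 57]
|AC| ∈ [0, 92]

|CB| ∈ [0, 57]  (≈ [0.0000, 57.0000])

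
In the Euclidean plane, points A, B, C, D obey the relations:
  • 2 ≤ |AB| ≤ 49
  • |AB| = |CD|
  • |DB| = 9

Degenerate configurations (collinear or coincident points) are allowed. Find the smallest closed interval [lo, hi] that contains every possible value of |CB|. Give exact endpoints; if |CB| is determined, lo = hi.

|AB| ∈ [2, 49]
|BD| ∈ {9}
|CD| ∈ [2, 49]
|AD| ∈ [0, 58]
|BC| ∈ [0, 58]
|AC| ∈ [0, 107]

|CB| ∈ [0, 58]  (≈ [0.0000, 58.0000])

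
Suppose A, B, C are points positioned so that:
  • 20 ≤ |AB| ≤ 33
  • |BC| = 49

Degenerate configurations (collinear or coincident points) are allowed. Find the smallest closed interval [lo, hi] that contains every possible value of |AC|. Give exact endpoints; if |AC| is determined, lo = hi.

|AB| ∈ [20, 33]
|BC| ∈ {49}
|AC| ∈ [16, 82]

|AC| ∈ [16, 82]  (≈ [16.0000, 82.0000])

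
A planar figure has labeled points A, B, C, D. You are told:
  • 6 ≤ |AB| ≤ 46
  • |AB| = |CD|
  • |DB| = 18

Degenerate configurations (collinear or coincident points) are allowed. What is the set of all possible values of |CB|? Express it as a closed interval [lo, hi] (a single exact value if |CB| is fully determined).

|CB| ∈ [0, 64]  (≈ [0.0000, 64.0000])

|AB| ∈ [6, 46]
|BD| ∈ {18}
|CD| ∈ [6, 46]
|AD| ∈ [0, 64]
|BC| ∈ [0, 64]
|AC| ∈ [0, 110]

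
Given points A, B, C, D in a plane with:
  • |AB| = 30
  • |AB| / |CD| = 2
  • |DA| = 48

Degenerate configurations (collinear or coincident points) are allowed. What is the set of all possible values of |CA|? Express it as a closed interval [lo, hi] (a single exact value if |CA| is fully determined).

|AB| ∈ {30}
|AD| ∈ {48}
|CD| ∈ {15}
|BD| ∈ [18, 78]
|AC| ∈ [33, 63]
|BC| ∈ [3, 93]

|CA| ∈ [33, 63]  (≈ [33.0000, 63.0000])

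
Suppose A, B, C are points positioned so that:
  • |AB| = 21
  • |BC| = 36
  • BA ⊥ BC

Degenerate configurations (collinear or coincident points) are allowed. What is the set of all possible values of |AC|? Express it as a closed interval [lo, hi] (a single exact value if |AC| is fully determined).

|AB| ∈ {21}
|BC| ∈ {36}
|AC| ∈ {3·√(193)}

|AC| = 3·√(193)  (≈ 41.6773)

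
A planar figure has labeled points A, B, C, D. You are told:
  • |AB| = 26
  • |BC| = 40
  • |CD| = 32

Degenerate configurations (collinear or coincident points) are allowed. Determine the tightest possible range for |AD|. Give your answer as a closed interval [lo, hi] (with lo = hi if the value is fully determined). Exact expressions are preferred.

|AB| ∈ {26}
|BC| ∈ {40}
|CD| ∈ {32}
|AC| ∈ [14, 66]
|BD| ∈ [8, 72]
|AD| ∈ [0, 98]

|AD| ∈ [0, 98]  (≈ [0.0000, 98.0000])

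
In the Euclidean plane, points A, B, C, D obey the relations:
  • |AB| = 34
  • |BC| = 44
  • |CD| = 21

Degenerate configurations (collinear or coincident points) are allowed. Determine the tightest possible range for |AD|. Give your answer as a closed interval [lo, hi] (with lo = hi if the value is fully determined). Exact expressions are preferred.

|AB| ∈ {34}
|BC| ∈ {44}
|CD| ∈ {21}
|AC| ∈ [10, 78]
|BD| ∈ [23, 65]
|AD| ∈ [0, 99]

|AD| ∈ [0, 99]  (≈ [0.0000, 99.0000])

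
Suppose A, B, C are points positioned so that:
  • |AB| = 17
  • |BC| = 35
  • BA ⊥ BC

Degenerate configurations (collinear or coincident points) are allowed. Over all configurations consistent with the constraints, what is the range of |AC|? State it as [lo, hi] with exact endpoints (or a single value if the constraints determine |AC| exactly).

|AC| = √(1514)  (≈ 38.9102)

|AB| ∈ {17}
|BC| ∈ {35}
|AC| ∈ {√(1514)}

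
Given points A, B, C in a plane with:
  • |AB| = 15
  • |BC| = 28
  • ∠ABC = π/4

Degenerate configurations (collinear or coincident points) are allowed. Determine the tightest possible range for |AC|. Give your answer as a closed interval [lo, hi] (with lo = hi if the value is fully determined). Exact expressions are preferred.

|AC| = √(1009 - 420·√(2))  (≈ 20.3723)

|AB| ∈ {15}
|BC| ∈ {28}
|AC| ∈ {√(1009 - 420·√(2))}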